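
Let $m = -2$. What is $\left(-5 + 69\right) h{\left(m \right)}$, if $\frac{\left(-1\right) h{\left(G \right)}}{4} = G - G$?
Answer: $0$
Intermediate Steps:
$h{\left(G \right)} = 0$ ($h{\left(G \right)} = - 4 \left(G - G\right) = \left(-4\right) 0 = 0$)
$\left(-5 + 69\right) h{\left(m \right)} = \left(-5 + 69\right) 0 = 64 \cdot 0 = 0$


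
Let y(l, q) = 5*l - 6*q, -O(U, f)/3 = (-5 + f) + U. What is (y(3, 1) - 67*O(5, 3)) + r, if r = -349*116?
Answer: -39872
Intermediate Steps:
O(U, f) = 15 - 3*U - 3*f (O(U, f) = -3*((-5 + f) + U) = -3*(-5 + U + f) = 15 - 3*U - 3*f)
y(l, q) = -6*q + 5*l
r = -40484
(y(3, 1) - 67*O(5, 3)) + r = ((-6*1 + 5*3) - 67*(15 - 3*5 - 3*3)) - 40484 = ((-6 + 15) - 67*(15 - 15 - 9)) - 40484 = (9 - 67*(-9)) - 40484 = (9 + 603) - 40484 = 612 - 40484 = -39872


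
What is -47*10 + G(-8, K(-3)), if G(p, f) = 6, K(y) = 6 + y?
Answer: -464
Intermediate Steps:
-47*10 + G(-8, K(-3)) = -47*10 + 6 = -470 + 6 = -464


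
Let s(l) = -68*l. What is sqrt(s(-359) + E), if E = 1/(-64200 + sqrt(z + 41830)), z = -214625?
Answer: sqrt((1567250399 - 24412*I*sqrt(172795))/(64200 - I*sqrt(172795))) ≈ 156.24 - 0.e-10*I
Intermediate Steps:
E = 1/(-64200 + I*sqrt(172795)) (E = 1/(-64200 + sqrt(-214625 + 41830)) = 1/(-64200 + sqrt(-172795)) = 1/(-64200 + I*sqrt(172795)) ≈ -1.5576e-5 - 1.009e-7*I)
sqrt(s(-359) + E) = sqrt(-68*(-359) + (-12840/824362559 - I*sqrt(172795)/4121812795)) = sqrt(24412 + (-12840/824362559 - I*sqrt(172795)/4121812795)) = sqrt(20124338777468/824362559 - I*sqrt(172795)/4121812795)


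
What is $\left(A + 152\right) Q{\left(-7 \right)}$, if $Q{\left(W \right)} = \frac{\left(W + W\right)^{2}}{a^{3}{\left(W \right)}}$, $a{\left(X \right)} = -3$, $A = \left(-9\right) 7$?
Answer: $- \frac{17444}{27} \approx -646.07$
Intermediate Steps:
$A = -63$
$Q{\left(W \right)} = - \frac{4 W^{2}}{27}$ ($Q{\left(W \right)} = \frac{\left(W + W\right)^{2}}{\left(-3\right)^{3}} = \frac{\left(2 W\right)^{2}}{-27} = 4 W^{2} \left(- \frac{1}{27}\right) = - \frac{4 W^{2}}{27}$)
$\left(A + 152\right) Q{\left(-7 \right)} = \left(-63 + 152\right) \left(- \frac{4 \left(-7\right)^{2}}{27}\right) = 89 \left(\left(- \frac{4}{27}\right) 49\right) = 89 \left(- \frac{196}{27}\right) = - \frac{17444}{27}$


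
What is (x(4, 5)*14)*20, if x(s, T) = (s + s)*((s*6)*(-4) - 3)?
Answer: -221760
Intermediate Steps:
x(s, T) = 2*s*(-3 - 24*s) (x(s, T) = (2*s)*((6*s)*(-4) - 3) = (2*s)*(-24*s - 3) = (2*s)*(-3 - 24*s) = 2*s*(-3 - 24*s))
(x(4, 5)*14)*20 = (-6*4*(1 + 8*4)*14)*20 = (-6*4*(1 + 32)*14)*20 = (-6*4*33*14)*20 = -792*14*20 = -11088*20 = -221760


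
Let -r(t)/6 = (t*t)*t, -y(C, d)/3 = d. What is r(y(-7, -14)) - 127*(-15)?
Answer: -442623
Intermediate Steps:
y(C, d) = -3*d
r(t) = -6*t**3 (r(t) = -6*t*t*t = -6*t**2*t = -6*t**3)
r(y(-7, -14)) - 127*(-15) = -6*(-3*(-14))**3 - 127*(-15) = -6*42**3 + 1905 = -6*74088 + 1905 = -444528 + 1905 = -442623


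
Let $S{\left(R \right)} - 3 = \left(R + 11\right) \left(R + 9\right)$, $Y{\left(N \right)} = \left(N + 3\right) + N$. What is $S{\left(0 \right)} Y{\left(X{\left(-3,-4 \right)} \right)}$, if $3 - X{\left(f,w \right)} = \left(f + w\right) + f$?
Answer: $2958$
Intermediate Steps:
$X{\left(f,w \right)} = 3 - w - 2 f$ ($X{\left(f,w \right)} = 3 - \left(\left(f + w\right) + f\right) = 3 - \left(w + 2 f\right) = 3 - w - 2 f$)
$Y{\left(N \right)} = 3 + 2 N$ ($Y{\left(N \right)} = \left(3 + N\right) + N = 3 + 2 N$)
$S{\left(R \right)} = 3 + \left(9 + R\right) \left(11 + R\right)$ ($S{\left(R \right)} = 3 + \left(R + 11\right) \left(R + 9\right) = 3 + \left(11 + R\right) \left(9 + R\right) = 3 + \left(9 + R\right) \left(11 + R\right)$)
$S{\left(0 \right)} Y{\left(X{\left(-3,-4 \right)} \right)} = \left(102 + 0^{2} + 20 \cdot 0\right) \left(3 + 2 \left(3 - -4 - -6\right)\right) = \left(102 + 0 + 0\right) \left(3 + 2 \left(3 + 4 + 6\right)\right) = 102 \left(3 + 2 \cdot 13\right) = 102 \left(3 + 26\right) = 102 \cdot 29 = 2958$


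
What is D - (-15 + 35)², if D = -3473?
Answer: -3873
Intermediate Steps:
D - (-15 + 35)² = -3473 - (-15 + 35)² = -3473 - 1*20² = -3473 - 1*400 = -3473 - 400 = -3873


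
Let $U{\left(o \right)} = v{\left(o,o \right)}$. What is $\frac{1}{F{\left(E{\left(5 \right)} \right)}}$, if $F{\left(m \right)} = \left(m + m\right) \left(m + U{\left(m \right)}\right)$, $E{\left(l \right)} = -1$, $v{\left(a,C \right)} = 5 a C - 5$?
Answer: $\frac{1}{2} \approx 0.5$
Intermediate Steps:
$v{\left(a,C \right)} = -5 + 5 C a$ ($v{\left(a,C \right)} = 5 C a - 5 = -5 + 5 C a$)
$U{\left(o \right)} = -5 + 5 o^{2}$ ($U{\left(o \right)} = -5 + 5 o o = -5 + 5 o^{2}$)
$F{\left(m \right)} = 2 m \left(-5 + m + 5 m^{2}\right)$ ($F{\left(m \right)} = \left(m + m\right) \left(m + \left(-5 + 5 m^{2}\right)\right) = 2 m \left(-5 + m + 5 m^{2}\right)$)
$\frac{1}{F{\left(E{\left(5 \right)} \right)}} = \frac{1}{2 \left(-1\right) \left(-5 - 1 + 5 \left(-1\right)^{2}\right)} = \frac{1}{2 \left(-1\right) \left(-5 - 1 + 5 \cdot 1\right)} = \frac{1}{2 \left(-1\right) \left(-5 - 1 + 5\right)} = \frac{1}{2 \left(-1\right) \left(-1\right)} = \frac{1}{2}$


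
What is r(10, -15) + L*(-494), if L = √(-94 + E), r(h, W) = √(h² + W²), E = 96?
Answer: -494*√2 + 5*√13 ≈ -680.59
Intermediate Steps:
r(h, W) = √(W² + h²)
L = √2 (L = √(-94 + 96) = √2 ≈ 1.4142)
r(10, -15) + L*(-494) = √((-15)² + 10²) + √2*(-494) = √(225 + 100) - 494*√2 = √325 - 494*√2 = 5*√13 - 494*√2 = -494*√2 + 5*√13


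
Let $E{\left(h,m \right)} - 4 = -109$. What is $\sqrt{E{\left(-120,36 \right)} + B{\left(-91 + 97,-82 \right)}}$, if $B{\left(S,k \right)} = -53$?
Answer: $i \sqrt{158} \approx 12.57 i$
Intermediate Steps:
$E{\left(h,m \right)} = -105$ ($E{\left(h,m \right)} = 4 - 109 = -105$)
$\sqrt{E{\left(-120,36 \right)} + B{\left(-91 + 97,-82 \right)}} = \sqrt{-105 - 53} = \sqrt{-158} = i \sqrt{158}$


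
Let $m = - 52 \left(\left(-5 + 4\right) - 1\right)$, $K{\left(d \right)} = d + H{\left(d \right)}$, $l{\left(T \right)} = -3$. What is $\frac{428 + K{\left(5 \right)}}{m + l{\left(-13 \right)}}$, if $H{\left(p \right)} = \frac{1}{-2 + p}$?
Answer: $\frac{1300}{303} \approx 4.2904$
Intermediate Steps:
$K{\left(d \right)} = d + \frac{1}{-2 + d}$
$m = 104$ ($m = - 52 \left(-1 - 1\right) = \left(-52\right) \left(-2\right) = 104$)
$\frac{428 + K{\left(5 \right)}}{m + l{\left(-13 \right)}} = \frac{428 + \frac{1 + 5 \left(-2 + 5\right)}{-2 + 5}}{104 - 3} = \frac{428 + \frac{1 + 5 \cdot 3}{3}}{101} = \left(428 + \frac{1 + 15}{3}\right) \frac{1}{101} = \left(428 + \frac{1}{3} \cdot 16\right) \frac{1}{101} = \left(428 + \frac{16}{3}\right) \frac{1}{101} = \frac{1300}{3} \cdot \frac{1}{101} = \frac{1300}{303}$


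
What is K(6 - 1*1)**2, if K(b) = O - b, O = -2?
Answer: 49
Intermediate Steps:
K(b) = -2 - b
K(6 - 1*1)**2 = (-2 - (6 - 1*1))**2 = (-2 - (6 - 1))**2 = (-2 - 1*5)**2 = (-2 - 5)**2 = (-7)**2 = 49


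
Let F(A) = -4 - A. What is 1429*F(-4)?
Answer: 0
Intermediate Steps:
1429*F(-4) = 1429*(-4 - 1*(-4)) = 1429*(-4 + 4) = 1429*0 = 0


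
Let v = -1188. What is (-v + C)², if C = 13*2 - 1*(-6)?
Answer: 1488400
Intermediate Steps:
C = 32 (C = 26 + 6 = 32)
(-v + C)² = (-1*(-1188) + 32)² = (1188 + 32)² = 1220² = 1488400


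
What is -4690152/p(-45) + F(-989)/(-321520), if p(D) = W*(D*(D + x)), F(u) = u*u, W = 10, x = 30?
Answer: -16828666531/24114000 ≈ -697.88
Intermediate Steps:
F(u) = u²
p(D) = 10*D*(30 + D) (p(D) = 10*(D*(D + 30)) = 10*(D*(30 + D)) = 10*D*(30 + D))
-4690152/p(-45) + F(-989)/(-321520) = -4690152*(-1/(450*(30 - 45))) + (-989)²/(-321520) = -4690152/(10*(-45)*(-15)) + 978121*(-1/321520) = -4690152/6750 - 978121/321520 = -4690152*1/6750 - 978121/321520 = -260564/375 - 978121/321520 = -16828666531/24114000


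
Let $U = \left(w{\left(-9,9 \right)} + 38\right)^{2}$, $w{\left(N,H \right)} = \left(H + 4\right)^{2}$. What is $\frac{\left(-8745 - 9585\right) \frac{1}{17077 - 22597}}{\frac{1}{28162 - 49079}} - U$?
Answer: $- \frac{20664503}{184} \approx -1.1231 \cdot 10^{5}$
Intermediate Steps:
$w{\left(N,H \right)} = \left(4 + H\right)^{2}$
$U = 42849$ ($U = \left(\left(4 + 9\right)^{2} + 38\right)^{2} = \left(13^{2} + 38\right)^{2} = \left(169 + 38\right)^{2} = 207^{2} = 42849$)
$\frac{\left(-8745 - 9585\right) \frac{1}{17077 - 22597}}{\frac{1}{28162 - 49079}} - U = \frac{\left(-8745 - 9585\right) \frac{1}{17077 - 22597}}{\frac{1}{28162 - 49079}} - 42849 = \frac{\left(-18330\right) \frac{1}{-5520}}{\frac{1}{-20917}} - 42849 = \frac{\left(-18330\right) \left(- \frac{1}{5520}\right)}{- \frac{1}{20917}} - 42849 = \frac{611}{184} \left(-20917\right) - 42849 = - \frac{12780287}{184} - 42849 = - \frac{20664503}{184}$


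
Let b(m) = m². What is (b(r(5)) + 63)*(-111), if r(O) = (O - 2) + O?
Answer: -14097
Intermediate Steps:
r(O) = -2 + 2*O (r(O) = (-2 + O) + O = -2 + 2*O)
(b(r(5)) + 63)*(-111) = ((-2 + 2*5)² + 63)*(-111) = ((-2 + 10)² + 63)*(-111) = (8² + 63)*(-111) = (64 + 63)*(-111) = 127*(-111) = -14097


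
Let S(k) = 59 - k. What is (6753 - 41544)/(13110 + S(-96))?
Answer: -34791/13265 ≈ -2.6228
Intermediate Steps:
(6753 - 41544)/(13110 + S(-96)) = (6753 - 41544)/(13110 + (59 - 1*(-96))) = -34791/(13110 + (59 + 96)) = -34791/(13110 + 155) = -34791/13265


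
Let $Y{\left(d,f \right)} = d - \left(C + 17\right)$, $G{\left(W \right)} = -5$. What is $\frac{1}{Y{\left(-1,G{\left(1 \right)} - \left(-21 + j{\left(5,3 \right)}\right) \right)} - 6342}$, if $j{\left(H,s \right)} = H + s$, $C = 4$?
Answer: $- \frac{1}{6364} \approx -0.00015713$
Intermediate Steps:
$Y{\left(d,f \right)} = -21 + d$ ($Y{\left(d,f \right)} = d - \left(4 + 17\right) = d - 21 = -21 + d$)
$\frac{1}{Y{\left(-1,G{\left(1 \right)} - \left(-21 + j{\left(5,3 \right)}\right) \right)} - 6342} = \frac{1}{\left(-21 - 1\right) - 6342} = \frac{1}{-22 - 6342} = \frac{1}{-6364} = - \frac{1}{6364}$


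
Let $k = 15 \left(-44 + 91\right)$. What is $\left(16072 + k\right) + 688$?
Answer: $17465$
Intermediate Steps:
$k = 705$ ($k = 15 \cdot 47 = 705$)
$\left(16072 + k\right) + 688 = \left(16072 + 705\right) + 688 = 16777 + 688 = 17465$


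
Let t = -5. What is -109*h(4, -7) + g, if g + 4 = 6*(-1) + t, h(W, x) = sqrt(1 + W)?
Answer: -15 - 109*sqrt(5) ≈ -258.73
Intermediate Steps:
g = -15 (g = -4 + (6*(-1) - 5) = -4 + (-6 - 5) = -4 - 11 = -15)
-109*h(4, -7) + g = -109*sqrt(1 + 4) - 15 = -109*sqrt(5) - 15 = -15 - 109*sqrt(5)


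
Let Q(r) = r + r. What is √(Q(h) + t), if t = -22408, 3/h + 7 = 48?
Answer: I*√37667602/41 ≈ 149.69*I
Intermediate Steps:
h = 3/41 (h = 3/(-7 + 48) = 3/41 ≈ 0.073171)
Q(r) = 2*r
√(Q(h) + t) = √(2*(3/41) - 22408) = √(6/41 - 22408) = √(-918722/41) = I*√37667602/41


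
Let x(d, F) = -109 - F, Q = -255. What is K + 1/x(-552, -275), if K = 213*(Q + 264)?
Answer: 318223/166 ≈ 1917.0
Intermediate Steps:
K = 1917 (K = 213*(-255 + 264) = 213*9 = 1917)
K + 1/x(-552, -275) = 1917 + 1/(-109 - 1*(-275)) = 1917 + 1/(-109 + 275) = 1917 + 1/166 = 318223/166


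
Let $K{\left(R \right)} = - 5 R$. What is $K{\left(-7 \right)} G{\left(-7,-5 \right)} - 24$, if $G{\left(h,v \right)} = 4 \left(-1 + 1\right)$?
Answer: $-24$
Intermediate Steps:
$G{\left(h,v \right)} = 0$ ($G{\left(h,v \right)} = 4 \cdot 0 = 0$)
$K{\left(-7 \right)} G{\left(-7,-5 \right)} - 24 = \left(-5\right) \left(-7\right) 0 - 24 = 35 \cdot 0 - 24 = 0 - 24 = -24$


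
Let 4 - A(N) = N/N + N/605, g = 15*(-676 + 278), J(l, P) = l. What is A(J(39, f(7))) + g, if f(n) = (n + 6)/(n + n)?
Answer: -3610074/605 ≈ -5967.1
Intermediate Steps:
f(n) = (6 + n)/(2*n) (f(n) = (6 + n)/((2*n)) = (6 + n)*(1/(2*n)) = (6 + n)/(2*n))
g = -5970 (g = 15*(-398) = -5970)
A(N) = 3 - N/605 (A(N) = 4 - (N/N + N/605) = 4 - (1 + N*(1/605)) = 4 - (1 + N/605) = 4 + (-1 - N/605) = 3 - N/605)
A(J(39, f(7))) + g = (3 - 1/605*39) - 5970 = (3 - 39/605) - 5970 = 1776/605 - 5970 = -3610074/605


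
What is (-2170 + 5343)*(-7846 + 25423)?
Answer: 55771821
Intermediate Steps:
(-2170 + 5343)*(-7846 + 25423) = 3173*17577 = 55771821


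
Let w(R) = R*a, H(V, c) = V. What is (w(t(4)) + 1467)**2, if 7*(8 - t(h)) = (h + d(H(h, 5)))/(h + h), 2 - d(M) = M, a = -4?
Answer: 100922116/49 ≈ 2.0596e+6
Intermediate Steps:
d(M) = 2 - M
t(h) = 8 - 1/(7*h) (t(h) = 8 - (h + (2 - h))/(7*(h + h)) = 8 - 2/(7*(2*h)) = 8 - 2*1/(2*h)/7 = 8 - 1/(7*h))
w(R) = -4*R (w(R) = R*(-4) = -4*R)
(w(t(4)) + 1467)**2 = (-4*(8 - 1/7/4) + 1467)**2 = (-4*(8 - 1/7*1/4) + 1467)**2 = (-4*(8 - 1/28) + 1467)**2 = (-4*223/28 + 1467)**2 = (-223/7 + 1467)**2 = (10046/7)**2 = 100922116/49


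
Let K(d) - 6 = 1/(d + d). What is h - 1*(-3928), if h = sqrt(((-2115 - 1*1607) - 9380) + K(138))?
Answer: 3928 + I*sqrt(249400155)/138 ≈ 3928.0 + 114.44*I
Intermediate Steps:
K(d) = 6 + 1/(2*d) (K(d) = 6 + 1/(d + d) = 6 + 1/(2*d))
h = I*sqrt(249400155)/138 (h = sqrt(((-2115 - 1*1607) - 9380) + (6 + (1/2)/138)) = sqrt(((-2115 - 1607) - 9380) + (6 + (1/2)*(1/138))) = sqrt((-3722 - 9380) + (6 + 1/276)) = sqrt(-13102 + 1657/276) = sqrt(-3614495/276) = I*sqrt(249400155)/138 ≈ 114.44*I)
h - 1*(-3928) = I*sqrt(249400155)/138 - 1*(-3928) = I*sqrt(249400155)/138 + 3928 = 3928 + I*sqrt(249400155)/138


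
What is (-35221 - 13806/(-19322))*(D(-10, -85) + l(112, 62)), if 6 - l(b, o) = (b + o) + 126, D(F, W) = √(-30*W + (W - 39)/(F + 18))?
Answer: 100037374332/9661 - 170131589*√10138/9661 ≈ 8.5816e+6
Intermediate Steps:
D(F, W) = √(-30*W + (-39 + W)/(18 + F))
l(b, o) = -120 - b - o (l(b, o) = 6 - ((b + o) + 126) = 6 - (126 + b + o) = 6 + (-126 - b - o) = -120 - b - o)
(-35221 - 13806/(-19322))*(D(-10, -85) + l(112, 62)) = (-35221 - 13806/(-19322))*(√((-39 - 85 - 30*(-85)*(18 - 10))/(18 - 10)) + (-120 - 1*112 - 1*62)) = (-35221 - 13806*(-1/19322))*(√((-39 - 85 - 30*(-85)*8)/8) + (-120 - 112 - 62)) = (-35221 + 6903/9661)*(√((-39 - 85 + 20400)/8) - 294) = -340263178*(√((⅛)*20276) - 294)/9661 = -340263178*(√(5069/2) - 294)/9661 = -340263178*(√10138/2 - 294)/9661 = -340263178*(-294 + √10138/2)/9661 = 100037374332/9661 - 170131589*√10138/9661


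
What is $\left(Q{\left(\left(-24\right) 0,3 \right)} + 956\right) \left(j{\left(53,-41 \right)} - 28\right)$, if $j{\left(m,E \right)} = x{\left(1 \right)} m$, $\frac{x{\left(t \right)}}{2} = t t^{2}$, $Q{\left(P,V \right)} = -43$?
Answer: $71214$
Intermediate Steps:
$x{\left(t \right)} = 2 t^{3}$ ($x{\left(t \right)} = 2 t t^{2} = 2 t^{3}$)
$j{\left(m,E \right)} = 2 m$ ($j{\left(m,E \right)} = 2 \cdot 1^{3} m = 2 \cdot 1 m = 2 m$)
$\left(Q{\left(\left(-24\right) 0,3 \right)} + 956\right) \left(j{\left(53,-41 \right)} - 28\right) = \left(-43 + 956\right) \left(2 \cdot 53 - 28\right) = 913 \left(106 - 28\right) = 913 \cdot 78 = 71214$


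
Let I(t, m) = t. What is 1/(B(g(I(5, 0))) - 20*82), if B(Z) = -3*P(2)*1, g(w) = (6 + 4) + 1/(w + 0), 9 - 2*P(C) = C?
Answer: -2/3301 ≈ -0.00060588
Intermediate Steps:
P(C) = 9/2 - C/2
g(w) = 10 + 1/w
B(Z) = -21/2 (B(Z) = -3*(9/2 - ½*2)*1 = -3*(9/2 - 1)*1 = -3*7/2*1 = -21/2*1 = -21/2)
1/(B(g(I(5, 0))) - 20*82) = 1/(-21/2 - 20*82) = 1/(-21/2 - 1640) = 1/(-3301/2) = -2/3301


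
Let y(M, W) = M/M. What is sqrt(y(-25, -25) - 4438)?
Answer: 3*I*sqrt(493) ≈ 66.611*I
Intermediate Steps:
y(M, W) = 1
sqrt(y(-25, -25) - 4438) = sqrt(1 - 4438) = sqrt(-4437) = 3*I*sqrt(493)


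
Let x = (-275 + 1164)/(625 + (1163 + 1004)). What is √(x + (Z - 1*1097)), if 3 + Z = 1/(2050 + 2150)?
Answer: I*√5906854917327/73290 ≈ 33.161*I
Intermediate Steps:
Z = -12599/4200 (Z = -3 + 1/(2050 + 2150) = -3 + 1/4200 = -12599/4200 ≈ -2.9998)
x = 889/2792 (x = 889/(625 + 2167) = 889/2792 ≈ 0.31841)
√(x + (Z - 1*1097)) = √(889/2792 + (-12599/4200 - 1*1097)) = √(889/2792 + (-12599/4200 - 1097)) = √(889/2792 - 4619999/4200) = √(-805956463/732900) = I*√5906854917327/73290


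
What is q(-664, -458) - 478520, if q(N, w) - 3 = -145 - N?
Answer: -477998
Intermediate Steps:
q(N, w) = -142 - N (q(N, w) = 3 + (-145 - N) = -142 - N)
q(-664, -458) - 478520 = (-142 - 1*(-664)) - 478520 = (-142 + 664) - 478520 = 522 - 478520 = -477998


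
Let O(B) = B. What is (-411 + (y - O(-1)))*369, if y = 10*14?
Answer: -99630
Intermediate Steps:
y = 140
(-411 + (y - O(-1)))*369 = (-411 + (140 - 1*(-1)))*369 = (-411 + (140 + 1))*369 = (-411 + 141)*369 = -270*369 = -99630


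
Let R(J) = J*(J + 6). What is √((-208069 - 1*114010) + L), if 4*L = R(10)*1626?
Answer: I*√257039 ≈ 506.99*I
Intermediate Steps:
R(J) = J*(6 + J)
L = 65040 (L = ((10*(6 + 10))*1626)/4 = ((10*16)*1626)/4 = (160*1626)/4 = (¼)*260160 = 65040)
√((-208069 - 1*114010) + L) = √((-208069 - 1*114010) + 65040) = √((-208069 - 114010) + 65040) = √(-322079 + 65040) = √(-257039) = I*√257039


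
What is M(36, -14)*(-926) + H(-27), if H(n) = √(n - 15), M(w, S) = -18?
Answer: 16668 + I*√42 ≈ 16668.0 + 6.4807*I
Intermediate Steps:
H(n) = √(-15 + n)
M(36, -14)*(-926) + H(-27) = -18*(-926) + √(-15 - 27) = 16668 + √(-42) = 16668 + I*√42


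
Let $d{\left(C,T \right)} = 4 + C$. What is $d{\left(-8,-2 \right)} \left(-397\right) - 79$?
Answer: $1509$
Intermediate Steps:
$d{\left(-8,-2 \right)} \left(-397\right) - 79 = \left(4 - 8\right) \left(-397\right) - 79 = \left(-4\right) \left(-397\right) - 79 = 1588 - 79 = 1509$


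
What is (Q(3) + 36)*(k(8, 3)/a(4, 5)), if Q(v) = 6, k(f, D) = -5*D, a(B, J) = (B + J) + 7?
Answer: -315/8 ≈ -39.375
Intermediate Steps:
a(B, J) = 7 + B + J
(Q(3) + 36)*(k(8, 3)/a(4, 5)) = (6 + 36)*((-5*3)/(7 + 4 + 5)) = 42*(-15/16) = -315/8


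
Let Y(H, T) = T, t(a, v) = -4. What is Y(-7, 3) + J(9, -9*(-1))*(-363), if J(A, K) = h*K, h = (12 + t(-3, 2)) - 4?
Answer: -13065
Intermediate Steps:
h = 4 (h = (12 - 4) - 4 = 8 - 4 = 4)
J(A, K) = 4*K
Y(-7, 3) + J(9, -9*(-1))*(-363) = 3 + (4*(-9*(-1)))*(-363) = 3 + (4*9)*(-363) = 3 + 36*(-363) = 3 - 13068 = -13065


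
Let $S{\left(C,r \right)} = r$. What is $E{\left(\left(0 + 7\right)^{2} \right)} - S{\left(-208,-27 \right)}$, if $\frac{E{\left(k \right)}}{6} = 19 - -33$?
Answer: $339$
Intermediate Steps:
$E{\left(k \right)} = 312$ ($E{\left(k \right)} = 6 \left(19 - -33\right) = 6 \left(19 + 33\right) = 6 \cdot 52 = 312$)
$E{\left(\left(0 + 7\right)^{2} \right)} - S{\left(-208,-27 \right)} = 312 - -27 = 312 + 27 = 339$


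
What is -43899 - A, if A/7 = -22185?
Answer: 111396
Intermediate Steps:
A = -155295 (A = 7*(-22185) = -155295)
-43899 - A = -43899 - 1*(-155295) = -43899 + 155295 = 111396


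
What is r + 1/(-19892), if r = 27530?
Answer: 547626759/19892 ≈ 27530.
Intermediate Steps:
r + 1/(-19892) = 27530 + 1/(-19892) = 27530 - 1/19892 = 547626759/19892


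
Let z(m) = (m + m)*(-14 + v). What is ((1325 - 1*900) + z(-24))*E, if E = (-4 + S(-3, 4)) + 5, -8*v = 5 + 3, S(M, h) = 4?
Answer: 5725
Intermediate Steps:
v = -1 (v = -(5 + 3)/8 = -⅛*8 = -1)
z(m) = -30*m (z(m) = (m + m)*(-14 - 1) = (2*m)*(-15) = -30*m)
E = 5 (E = (-4 + 4) + 5 = 0 + 5 = 5)
((1325 - 1*900) + z(-24))*E = ((1325 - 1*900) - 30*(-24))*5 = ((1325 - 900) + 720)*5 = (425 + 720)*5 = 1145*5 = 5725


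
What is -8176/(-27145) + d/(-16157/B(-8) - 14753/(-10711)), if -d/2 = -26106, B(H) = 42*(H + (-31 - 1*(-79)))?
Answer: -25502269576363888/4024859374115 ≈ -6336.2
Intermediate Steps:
B(H) = 2016 + 42*H (B(H) = 42*(H + (-31 + 79)) = 42*(H + 48) = 42*(48 + H) = 2016 + 42*H)
d = 52212 (d = -2*(-26106) = 52212)
-8176/(-27145) + d/(-16157/B(-8) - 14753/(-10711)) = -8176/(-27145) + 52212/(-16157/(2016 + 42*(-8)) - 14753/(-10711)) = -8176*(-1/27145) + 52212/(-16157/(2016 - 336) - 14753*(-1/10711)) = 8176/27145 + 52212/(-16157/1680 + 14753/10711) = 8176/27145 + 52212/(-148272587/17994480) = 8176/27145 + 52212*(-17994480/148272587) = 8176/27145 - 939527789760/148272587 = -25502269576363888/4024859374115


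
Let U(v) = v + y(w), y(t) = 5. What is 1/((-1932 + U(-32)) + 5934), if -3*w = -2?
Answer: 1/3975 ≈ 0.00025157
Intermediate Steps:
w = 2/3 (w = -1/3*(-2) = 2/3 ≈ 0.66667)
U(v) = 5 + v (U(v) = v + 5 = 5 + v)
1/((-1932 + U(-32)) + 5934) = 1/((-1932 + (5 - 32)) + 5934) = 1/((-1932 - 27) + 5934) = 1/(-1959 + 5934) = 1/3975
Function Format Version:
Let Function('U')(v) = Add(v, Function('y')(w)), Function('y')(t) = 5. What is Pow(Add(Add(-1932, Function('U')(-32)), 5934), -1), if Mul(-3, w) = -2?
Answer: Rational(1, 3975) ≈ 0.00025157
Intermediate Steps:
w = Rational(2, 3) (w = Mul(Rational(-1, 3), -2) = Rational(2, 3) ≈ 0.66667)
Function('U')(v) = Add(5, v) (Function('U')(v) = Add(v, 5) = Add(5, v))
Pow(Add(Add(-1932, Function('U')(-32)), 5934), -1) = Pow(Add(Add(-1932, Add(5, -32)), 5934), -1) = Pow(Add(Add(-1932, -27), 5934), -1) = Pow(Add(-1959, 5934), -1) = Pow(3975, -1) = Rational(1, 3975)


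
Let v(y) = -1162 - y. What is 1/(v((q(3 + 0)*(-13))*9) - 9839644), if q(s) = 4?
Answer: -1/9840338 ≈ -1.0162e-7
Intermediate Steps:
1/(v((q(3 + 0)*(-13))*9) - 9839644) = 1/((-1162 - 4*(-13)*9) - 9839644) = 1/((-1162 - (-52)*9) - 9839644) = 1/((-1162 - 1*(-468)) - 9839644) = 1/((-1162 + 468) - 9839644) = 1/(-694 - 9839644) = 1/(-9840338) = -1/9840338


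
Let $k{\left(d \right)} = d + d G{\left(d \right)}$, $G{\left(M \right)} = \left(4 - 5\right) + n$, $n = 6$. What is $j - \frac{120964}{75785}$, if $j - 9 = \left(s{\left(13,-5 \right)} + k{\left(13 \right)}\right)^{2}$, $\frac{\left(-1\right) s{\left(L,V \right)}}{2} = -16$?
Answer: $\frac{917559601}{75785} \approx 12107.0$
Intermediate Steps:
$G{\left(M \right)} = 5$ ($G{\left(M \right)} = \left(4 - 5\right) + 6 = -1 + 6 = 5$)
$s{\left(L,V \right)} = 32$ ($s{\left(L,V \right)} = \left(-2\right) \left(-16\right) = 32$)
$k{\left(d \right)} = 6 d$ ($k{\left(d \right)} = d + d 5 = d + 5 d = 6 d$)
$j = 12109$ ($j = 9 + \left(32 + 6 \cdot 13\right)^{2} = 9 + \left(32 + 78\right)^{2} = 9 + 110^{2} = 9 + 12100 = 12109$)
$j - \frac{120964}{75785} = 12109 - \frac{120964}{75785} = \frac{917559601}{75785}$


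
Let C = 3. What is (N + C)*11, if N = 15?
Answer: 198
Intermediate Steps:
(N + C)*11 = (15 + 3)*11 = 18*11 = 198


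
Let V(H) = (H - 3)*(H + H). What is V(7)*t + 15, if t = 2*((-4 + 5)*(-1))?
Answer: -97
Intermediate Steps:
V(H) = 2*H*(-3 + H) (V(H) = (-3 + H)*(2*H) = 2*H*(-3 + H))
t = -2 (t = 2*(1*(-1)) = 2*(-1) = -2)
V(7)*t + 15 = (2*7*(-3 + 7))*(-2) + 15 = (2*7*4)*(-2) + 15 = 56*(-2) + 15 = -112 + 15 = -97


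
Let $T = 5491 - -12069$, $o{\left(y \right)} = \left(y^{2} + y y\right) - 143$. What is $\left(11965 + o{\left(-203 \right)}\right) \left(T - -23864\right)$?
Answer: $3903797760$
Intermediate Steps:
$o{\left(y \right)} = -143 + 2 y^{2}$ ($o{\left(y \right)} = \left(y^{2} + y^{2}\right) - 143 = 2 y^{2} - 143 = -143 + 2 y^{2}$)
$T = 17560$ ($T = 5491 + 12069 = 17560$)
$\left(11965 + o{\left(-203 \right)}\right) \left(T - -23864\right) = \left(11965 - \left(143 - 2 \left(-203\right)^{2}\right)\right) \left(17560 - -23864\right) = \left(11965 + \left(-143 + 2 \cdot 41209\right)\right) \left(17560 + 23864\right) = \left(11965 + \left(-143 + 82418\right)\right) 41424 = \left(11965 + 82275\right) 41424 = 94240 \cdot 41424 = 3903797760$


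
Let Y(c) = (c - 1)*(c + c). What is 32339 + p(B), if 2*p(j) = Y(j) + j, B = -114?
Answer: 45392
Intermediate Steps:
Y(c) = 2*c*(-1 + c) (Y(c) = (-1 + c)*(2*c) = 2*c*(-1 + c))
p(j) = j/2 + j*(-1 + j) (p(j) = (2*j*(-1 + j) + j)/2 = (j + 2*j*(-1 + j))/2 = j/2 + j*(-1 + j))
32339 + p(B) = 32339 - 114*(-1/2 - 114) = 32339 - 114*(-229/2) = 32339 + 13053 = 45392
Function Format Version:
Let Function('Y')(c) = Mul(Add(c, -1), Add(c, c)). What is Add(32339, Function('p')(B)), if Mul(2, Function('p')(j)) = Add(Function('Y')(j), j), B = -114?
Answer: 45392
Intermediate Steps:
Function('Y')(c) = Mul(2, c, Add(-1, c)) (Function('Y')(c) = Mul(Add(-1, c), Mul(2, c)) = Mul(2, c, Add(-1, c)))
Function('p')(j) = Add(Mul(Rational(1, 2), j), Mul(j, Add(-1, j))) (Function('p')(j) = Mul(Rational(1, 2), Add(Mul(2, j, Add(-1, j)), j)) = Mul(Rational(1, 2), Add(j, Mul(2, j, Add(-1, j)))) = Add(Mul(Rational(1, 2), j), Mul(j, Add(-1, j))))
Add(32339, Function('p')(B)) = Add(32339, Mul(-114, Add(Rational(-1, 2), -114))) = Add(32339, Mul(-114, Rational(-229, 2))) = Add(32339, 13053) = 45392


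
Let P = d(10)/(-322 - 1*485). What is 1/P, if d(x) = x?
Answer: -807/10 ≈ -80.700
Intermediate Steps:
P = -10/807 (P = 10/(-322 - 1*485) = 10/(-322 - 485) = 10/(-807) = 10*(-1/807) = -10/807 ≈ -0.012392)
1/P = 1/(-10/807) = -807/10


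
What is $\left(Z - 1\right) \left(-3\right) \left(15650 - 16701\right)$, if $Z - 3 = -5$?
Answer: $-9459$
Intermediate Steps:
$Z = -2$ ($Z = 3 - 5 = -2$)
$\left(Z - 1\right) \left(-3\right) \left(15650 - 16701\right) = \left(-2 - 1\right) \left(-3\right) \left(15650 - 16701\right) = \left(-3\right) \left(-3\right) \left(-1051\right) = 9 \left(-1051\right) = -9459$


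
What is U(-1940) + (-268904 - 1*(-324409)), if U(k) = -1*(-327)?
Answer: 55832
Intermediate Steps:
U(k) = 327
U(-1940) + (-268904 - 1*(-324409)) = 327 + (-268904 - 1*(-324409)) = 327 + (-268904 + 324409) = 327 + 55505 = 55832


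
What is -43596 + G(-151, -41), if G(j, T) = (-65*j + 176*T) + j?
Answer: -41148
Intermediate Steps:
G(j, T) = -64*j + 176*T
-43596 + G(-151, -41) = -43596 + (-64*(-151) + 176*(-41)) = -43596 + (9664 - 7216) = -43596 + 2448 = -41148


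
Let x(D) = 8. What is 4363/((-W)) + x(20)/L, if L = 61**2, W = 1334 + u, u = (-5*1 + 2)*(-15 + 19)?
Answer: -16224147/4919162 ≈ -3.2982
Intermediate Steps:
u = -12 (u = (-5 + 2)*4 = -3*4 = -12)
W = 1322 (W = 1334 - 12 = 1322)
L = 3721
4363/((-W)) + x(20)/L = 4363/((-1*1322)) + 8/3721 = 4363/(-1322) + 8*(1/3721) = 4363*(-1/1322) + 8/3721 = -4363/1322 + 8/3721 = -16224147/4919162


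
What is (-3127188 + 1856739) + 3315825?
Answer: 2045376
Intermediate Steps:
(-3127188 + 1856739) + 3315825 = -1270449 + 3315825 = 2045376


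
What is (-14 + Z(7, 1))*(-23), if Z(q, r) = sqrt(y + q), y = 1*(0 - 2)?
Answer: 322 - 23*sqrt(5) ≈ 270.57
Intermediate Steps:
y = -2 (y = 1*(-2) = -2)
Z(q, r) = sqrt(-2 + q)
(-14 + Z(7, 1))*(-23) = (-14 + sqrt(-2 + 7))*(-23) = (-14 + sqrt(5))*(-23) = 322 - 23*sqrt(5)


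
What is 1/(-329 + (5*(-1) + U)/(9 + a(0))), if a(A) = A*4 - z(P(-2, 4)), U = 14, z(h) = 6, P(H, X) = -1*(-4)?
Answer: -1/326 ≈ -0.0030675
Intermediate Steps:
P(H, X) = 4
a(A) = -6 + 4*A (a(A) = A*4 - 1*6 = 4*A - 6 = -6 + 4*A)
1/(-329 + (5*(-1) + U)/(9 + a(0))) = 1/(-329 + (5*(-1) + 14)/(9 + (-6 + 4*0))) = 1/(-329 + (-5 + 14)/(9 + (-6 + 0))) = 1/(-329 + 9/(9 - 6)) = 1/(-329 + 9/3) = 1/(-329 + (1/3)*9) = 1/(-329 + 3) = 1/(-326) = -1/326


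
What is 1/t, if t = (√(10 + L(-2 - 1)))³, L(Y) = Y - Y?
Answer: √10/100 ≈ 0.031623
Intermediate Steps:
L(Y) = 0
t = 10*√10 (t = (√(10 + 0))³ = (√10)³ = 10*√10 ≈ 31.623)
1/t = 1/(10*√10) = √10/100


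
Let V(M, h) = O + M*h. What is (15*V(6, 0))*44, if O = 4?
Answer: 2640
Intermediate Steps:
V(M, h) = 4 + M*h
(15*V(6, 0))*44 = (15*(4 + 6*0))*44 = (15*(4 + 0))*44 = (15*4)*44 = 60*44 = 2640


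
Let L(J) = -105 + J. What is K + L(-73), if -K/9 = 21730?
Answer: -195748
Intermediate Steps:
K = -195570 (K = -9*21730 = -195570)
K + L(-73) = -195570 + (-105 - 73) = -195570 - 178 = -195748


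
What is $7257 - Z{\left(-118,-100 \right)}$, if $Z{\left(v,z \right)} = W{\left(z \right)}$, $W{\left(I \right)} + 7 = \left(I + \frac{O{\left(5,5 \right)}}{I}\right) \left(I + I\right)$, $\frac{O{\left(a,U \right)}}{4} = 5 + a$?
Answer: $-12816$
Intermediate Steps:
$O{\left(a,U \right)} = 20 + 4 a$ ($O{\left(a,U \right)} = 4 \left(5 + a\right) = 20 + 4 a$)
$W{\left(I \right)} = -7 + 2 I \left(I + \frac{40}{I}\right)$ ($W{\left(I \right)} = -7 + \left(I + \frac{20 + 4 \cdot 5}{I}\right) \left(I + I\right) = -7 + \left(I + \frac{20 + 20}{I}\right) 2 I = -7 + \left(I + \frac{40}{I}\right) 2 I = -7 + 2 I \left(I + \frac{40}{I}\right)$)
$Z{\left(v,z \right)} = 73 + 2 z^{2}$
$7257 - Z{\left(-118,-100 \right)} = 7257 - \left(73 + 2 \left(-100\right)^{2}\right) = 7257 - \left(73 + 2 \cdot 10000\right) = 7257 - \left(73 + 20000\right) = 7257 - 20073 = -12816$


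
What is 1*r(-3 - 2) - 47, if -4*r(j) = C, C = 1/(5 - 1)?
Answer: -753/16 ≈ -47.063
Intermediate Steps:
C = ¼ (C = 1/4 = ¼ ≈ 0.25000)
r(j) = -1/16 (r(j) = -¼*¼ = -1/16)
1*r(-3 - 2) - 47 = 1*(-1/16) - 47 = -1/16 - 47 = -753/16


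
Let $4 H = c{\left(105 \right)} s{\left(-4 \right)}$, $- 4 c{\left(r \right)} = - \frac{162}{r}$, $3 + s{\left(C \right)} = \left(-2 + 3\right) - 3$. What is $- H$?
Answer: $\frac{27}{56} \approx 0.48214$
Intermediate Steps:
$s{\left(C \right)} = -5$ ($s{\left(C \right)} = -3 + \left(\left(-2 + 3\right) - 3\right) = -3 + \left(1 - 3\right) = -3 - 2 = -5$)
$c{\left(r \right)} = \frac{81}{2 r}$ ($c{\left(r \right)} = - \frac{\left(-162\right) \frac{1}{r}}{4} = \frac{81}{2 r}$)
$H = - \frac{27}{56}$ ($H = \frac{\frac{81}{2 \cdot 105} \left(-5\right)}{4} = \frac{\frac{81}{2} \cdot \frac{1}{105} \left(-5\right)}{4} = \frac{\frac{27}{70} \left(-5\right)}{4} = \frac{1}{4} \left(- \frac{27}{14}\right) = - \frac{27}{56} \approx -0.48214$)
$- H = \left(-1\right) \left(- \frac{27}{56}\right) = \frac{27}{56}$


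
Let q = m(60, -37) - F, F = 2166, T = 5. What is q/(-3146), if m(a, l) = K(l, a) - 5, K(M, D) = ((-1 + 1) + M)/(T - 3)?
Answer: 4379/6292 ≈ 0.69596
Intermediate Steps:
K(M, D) = M/2 (K(M, D) = ((-1 + 1) + M)/(5 - 3) = (0 + M)/2 = M*(½) = M/2)
m(a, l) = -5 + l/2 (m(a, l) = l/2 - 5 = -5 + l/2)
q = -4379/2 (q = (-5 + (½)*(-37)) - 1*2166 = (-5 - 37/2) - 2166 = -47/2 - 2166 = -4379/2 ≈ -2189.5)
q/(-3146) = -4379/2/(-3146) = -4379/2*(-1/3146) = 4379/6292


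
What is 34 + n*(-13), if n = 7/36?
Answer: 1133/36 ≈ 31.472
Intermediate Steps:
n = 7/36 (n = 7*(1/36) = 7/36 ≈ 0.19444)
34 + n*(-13) = 34 + (7/36)*(-13) = 34 - 91/36 = 1133/36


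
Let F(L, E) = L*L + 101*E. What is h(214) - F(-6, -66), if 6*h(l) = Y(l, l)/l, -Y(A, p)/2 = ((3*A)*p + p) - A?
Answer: 6416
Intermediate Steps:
Y(A, p) = -2*p + 2*A - 6*A*p (Y(A, p) = -2*(((3*A)*p + p) - A) = -2*((3*A*p + p) - A) = -2*((p + 3*A*p) - A) = -2*(p - A + 3*A*p) = -2*p + 2*A - 6*A*p)
F(L, E) = L² + 101*E
h(l) = -l (h(l) = ((-2*l + 2*l - 6*l*l)/l)/6 = ((-2*l + 2*l - 6*l²)/l)/6 = ((-6*l²)/l)/6 = (-6*l)/6 = -l)
h(214) - F(-6, -66) = -1*214 - ((-6)² + 101*(-66)) = -214 - (36 - 6666) = -214 - 1*(-6630) = -214 + 6630 = 6416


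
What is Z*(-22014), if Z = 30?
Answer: -660420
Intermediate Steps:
Z*(-22014) = 30*(-22014) = -660420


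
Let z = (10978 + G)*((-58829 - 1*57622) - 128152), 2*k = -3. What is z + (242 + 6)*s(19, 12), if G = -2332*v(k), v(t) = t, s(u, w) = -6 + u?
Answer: -3540869804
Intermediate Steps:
k = -3/2 (k = (½)*(-3) = -3/2 ≈ -1.5000)
G = 3498 (G = -2332*(-3/2) = 3498)
z = -3540873028 (z = (10978 + 3498)*((-58829 - 1*57622) - 128152) = 14476*((-58829 - 57622) - 128152) = 14476*(-116451 - 128152) = 14476*(-244603) = -3540873028)
z + (242 + 6)*s(19, 12) = -3540873028 + (242 + 6)*(-6 + 19) = -3540873028 + 248*13 = -3540873028 + 3224 = -3540869804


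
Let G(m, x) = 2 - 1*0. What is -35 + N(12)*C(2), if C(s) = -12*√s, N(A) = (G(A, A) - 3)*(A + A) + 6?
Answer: -35 + 216*√2 ≈ 270.47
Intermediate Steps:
G(m, x) = 2 (G(m, x) = 2 + 0 = 2)
N(A) = 6 - 2*A (N(A) = (2 - 3)*(A + A) + 6 = -2*A + 6 = 6 - 2*A)
-35 + N(12)*C(2) = -35 + (6 - 2*12)*(-12*√2) = -35 + (6 - 24)*(-12*√2) = -35 - (-216)*√2 = -35 + 216*√2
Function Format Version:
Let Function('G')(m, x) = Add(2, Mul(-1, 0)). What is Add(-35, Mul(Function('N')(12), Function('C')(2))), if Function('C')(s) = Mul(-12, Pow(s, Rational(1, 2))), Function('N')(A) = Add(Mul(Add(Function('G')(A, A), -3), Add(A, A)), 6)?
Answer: Add(-35, Mul(216, Pow(2, Rational(1, 2)))) ≈ 270.47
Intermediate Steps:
Function('G')(m, x) = 2 (Function('G')(m, x) = Add(2, 0) = 2)
Function('N')(A) = Add(6, Mul(-2, A)) (Function('N')(A) = Add(Mul(Add(2, -3), Add(A, A)), 6) = Add(Mul(-1, Mul(2, A)), 6) = Add(Mul(-2, A), 6) = Add(6, Mul(-2, A)))
Add(-35, Mul(Function('N')(12), Function('C')(2))) = Add(-35, Mul(Add(6, Mul(-2, 12)), Mul(-12, Pow(2, Rational(1, 2))))) = Add(-35, Mul(Add(6, -24), Mul(-12, Pow(2, Rational(1, 2))))) = Add(-35, Mul(-18, Mul(-12, Pow(2, Rational(1, 2))))) = Add(-35, Mul(216, Pow(2, Rational(1, 2))))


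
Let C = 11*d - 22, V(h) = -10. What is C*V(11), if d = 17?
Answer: -1650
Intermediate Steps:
C = 165 (C = 11*17 - 22 = 187 - 22 = 165)
C*V(11) = 165*(-10) = -1650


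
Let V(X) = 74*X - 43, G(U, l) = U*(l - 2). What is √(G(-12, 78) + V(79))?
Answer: √4891 ≈ 69.936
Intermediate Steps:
G(U, l) = U*(-2 + l)
V(X) = -43 + 74*X
√(G(-12, 78) + V(79)) = √(-12*(-2 + 78) + (-43 + 74*79)) = √(-12*76 + (-43 + 5846)) = √(-912 + 5803) = √4891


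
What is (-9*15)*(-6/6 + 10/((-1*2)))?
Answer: 810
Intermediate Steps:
(-9*15)*(-6/6 + 10/((-1*2))) = -135*(-6*⅙ + 10/(-2)) = -135*(-1 + 10*(-½)) = -135*(-1 - 5) = -135*(-6) = 810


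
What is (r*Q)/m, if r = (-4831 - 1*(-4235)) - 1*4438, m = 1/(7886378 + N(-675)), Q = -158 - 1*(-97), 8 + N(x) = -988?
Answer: 2421395792268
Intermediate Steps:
N(x) = -996 (N(x) = -8 - 988 = -996)
Q = -61 (Q = -158 + 97 = -61)
m = 1/7885382 (m = 1/(7886378 - 996) = 1/7885382 ≈ 1.2682e-7)
r = -5034 (r = (-4831 + 4235) - 4438 = -596 - 4438 = -5034)
(r*Q)/m = (-5034*(-61))/(1/7885382) = 307074*7885382 = 2421395792268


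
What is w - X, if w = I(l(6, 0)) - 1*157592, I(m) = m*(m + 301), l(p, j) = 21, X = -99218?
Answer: -51612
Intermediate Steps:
I(m) = m*(301 + m)
w = -150830 (w = 21*(301 + 21) - 1*157592 = 21*322 - 157592 = 6762 - 157592 = -150830)
w - X = -150830 - 1*(-99218) = -150830 + 99218 = -51612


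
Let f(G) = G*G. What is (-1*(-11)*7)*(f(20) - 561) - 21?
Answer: -12418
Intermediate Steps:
f(G) = G²
(-1*(-11)*7)*(f(20) - 561) - 21 = (-1*(-11)*7)*(20² - 561) - 21 = (11*7)*(400 - 561) - 21 = 77*(-161) - 21 = -12397 - 21 = -12418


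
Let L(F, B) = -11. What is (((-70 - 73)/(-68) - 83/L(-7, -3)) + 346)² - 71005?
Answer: 31041719105/559504 ≈ 55481.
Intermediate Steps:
(((-70 - 73)/(-68) - 83/L(-7, -3)) + 346)² - 71005 = (((-70 - 73)/(-68) - 83/(-11)) + 346)² - 71005 = ((-143*(-1/68) - 83*(-1/11)) + 346)² - 71005 = ((143/68 + 83/11) + 346)² - 71005 = (7217/748 + 346)² - 71005 = (266025/748)² - 71005 = 70769300625/559504 - 71005 = 31041719105/559504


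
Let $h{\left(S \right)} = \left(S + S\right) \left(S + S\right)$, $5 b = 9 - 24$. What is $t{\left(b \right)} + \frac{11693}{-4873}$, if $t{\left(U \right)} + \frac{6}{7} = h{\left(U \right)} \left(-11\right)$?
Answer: $- \frac{1238095}{3101} \approx -399.26$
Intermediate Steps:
$b = -3$ ($b = \frac{9 - 24}{5} = \frac{1}{5} \left(-15\right) = -3$)
$h{\left(S \right)} = 4 S^{2}$ ($h{\left(S \right)} = 2 S 2 S = 4 S^{2}$)
$t{\left(U \right)} = - \frac{6}{7} - 44 U^{2}$ ($t{\left(U \right)} = - \frac{6}{7} + 4 U^{2} \left(-11\right) = - \frac{6}{7} - 44 U^{2}$)
$t{\left(b \right)} + \frac{11693}{-4873} = \left(- \frac{6}{7} - 44 \left(-3\right)^{2}\right) + \frac{11693}{-4873} = \left(- \frac{6}{7} - 396\right) + 11693 \left(- \frac{1}{4873}\right) = \left(- \frac{6}{7} - 396\right) - \frac{1063}{443} = - \frac{2778}{7} - \frac{1063}{443} = - \frac{1238095}{3101}$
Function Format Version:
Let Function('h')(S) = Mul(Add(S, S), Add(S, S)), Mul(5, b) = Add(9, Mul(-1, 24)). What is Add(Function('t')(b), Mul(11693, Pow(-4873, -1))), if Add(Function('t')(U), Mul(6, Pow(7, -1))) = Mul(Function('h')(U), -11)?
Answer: Rational(-1238095, 3101) ≈ -399.26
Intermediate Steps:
b = -3 (b = Mul(Rational(1, 5), Add(9, Mul(-1, 24))) = Mul(Rational(1, 5), Add(9, -24)) = Mul(Rational(1, 5), -15) = -3)
Function('h')(S) = Mul(4, Pow(S, 2)) (Function('h')(S) = Mul(Mul(2, S), Mul(2, S)) = Mul(4, Pow(S, 2)))
Function('t')(U) = Add(Rational(-6, 7), Mul(-44, Pow(U, 2))) (Function('t')(U) = Add(Rational(-6, 7), Mul(Mul(4, Pow(U, 2)), -11)) = Add(Rational(-6, 7), Mul(-44, Pow(U, 2))))
Add(Function('t')(b), Mul(11693, Pow(-4873, -1))) = Add(Add(Rational(-6, 7), Mul(-44, Pow(-3, 2))), Mul(11693, Pow(-4873, -1))) = Add(Add(Rational(-6, 7), Mul(-44, 9)), Mul(11693, Rational(-1, 4873))) = Add(Add(Rational(-6, 7), -396), Rational(-1063, 443)) = Add(Rational(-2778, 7), Rational(-1063, 443)) = Rational(-1238095, 3101)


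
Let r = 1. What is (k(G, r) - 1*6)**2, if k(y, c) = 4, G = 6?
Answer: 4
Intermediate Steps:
(k(G, r) - 1*6)**2 = (4 - 1*6)**2 = (4 - 6)**2 = (-2)**2 = 4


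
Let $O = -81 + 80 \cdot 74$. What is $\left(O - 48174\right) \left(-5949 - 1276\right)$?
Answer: $305870375$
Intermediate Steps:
$O = 5839$ ($O = -81 + 5920 = 5839$)
$\left(O - 48174\right) \left(-5949 - 1276\right) = \left(5839 - 48174\right) \left(-5949 - 1276\right) = \left(-42335\right) \left(-7225\right) = 305870375$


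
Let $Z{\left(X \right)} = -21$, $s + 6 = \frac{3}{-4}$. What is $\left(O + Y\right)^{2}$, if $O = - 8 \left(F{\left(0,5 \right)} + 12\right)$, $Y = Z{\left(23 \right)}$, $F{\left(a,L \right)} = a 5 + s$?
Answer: $3969$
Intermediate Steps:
$s = - \frac{27}{4}$ ($s = -6 + \frac{3}{-4} = -6 + 3 \left(- \frac{1}{4}\right) = -6 - \frac{3}{4} = - \frac{27}{4} \approx -6.75$)
$F{\left(a,L \right)} = - \frac{27}{4} + 5 a$ ($F{\left(a,L \right)} = a 5 - \frac{27}{4} = 5 a - \frac{27}{4} = - \frac{27}{4} + 5 a$)
$Y = -21$
$O = -42$ ($O = - 8 \left(\left(- \frac{27}{4} + 5 \cdot 0\right) + 12\right) = - 8 \left(\left(- \frac{27}{4} + 0\right) + 12\right) = - 8 \left(- \frac{27}{4} + 12\right) = \left(-8\right) \frac{21}{4} = -42$)
$\left(O + Y\right)^{2} = \left(-42 - 21\right)^{2} = \left(-63\right)^{2} = 3969$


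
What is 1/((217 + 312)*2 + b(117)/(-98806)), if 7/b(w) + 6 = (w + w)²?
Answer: 5409628500/5723386952993 ≈ 0.00094518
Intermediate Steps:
b(w) = 7/(-6 + 4*w²) (b(w) = 7/(-6 + (w + w)²) = 7/(-6 + (2*w)²) = 7/(-6 + 4*w²))
1/((217 + 312)*2 + b(117)/(-98806)) = 1/((217 + 312)*2 + (7/(2*(-3 + 2*117²)))/(-98806)) = 1/(529*2 + (7/(2*(-3 + 2*13689)))*(-1/98806)) = 1/(1058 + (7/(2*(-3 + 27378)))*(-1/98806)) = 1/(1058 + ((7/2)/27375)*(-1/98806)) = 1/(1058 + ((7/2)*(1/27375))*(-1/98806)) = 1/(1058 + (7/54750)*(-1/98806)) = 1/(1058 - 7/5409628500) = 1/(5723386952993/5409628500) = 5409628500/5723386952993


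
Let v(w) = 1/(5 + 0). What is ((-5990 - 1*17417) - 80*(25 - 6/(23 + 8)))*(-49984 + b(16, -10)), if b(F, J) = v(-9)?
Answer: 196720491903/155 ≈ 1.2692e+9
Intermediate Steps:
v(w) = ⅕ (v(w) = 1/5 = ⅕)
b(F, J) = ⅕
((-5990 - 1*17417) - 80*(25 - 6/(23 + 8)))*(-49984 + b(16, -10)) = ((-5990 - 1*17417) - 80*(25 - 6/(23 + 8)))*(-49984 + ⅕) = ((-5990 - 17417) - 80*(25 - 6/31))*(-249919/5) = (-23407 - 80*(25 - 6*1/31))*(-249919/5) = (-23407 - 80*(25 - 6/31))*(-249919/5) = (-23407 - 80*769/31)*(-249919/5) = (-23407 - 61520/31)*(-249919/5) = -787137/31*(-249919/5) = 196720491903/155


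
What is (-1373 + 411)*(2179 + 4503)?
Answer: -6428084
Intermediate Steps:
(-1373 + 411)*(2179 + 4503) = -962*6682 = -6428084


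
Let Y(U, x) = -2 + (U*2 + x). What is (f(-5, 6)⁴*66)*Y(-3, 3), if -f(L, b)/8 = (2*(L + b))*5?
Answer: -13516800000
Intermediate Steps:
f(L, b) = -80*L - 80*b (f(L, b) = -8*2*(L + b)*5 = -8*(2*L + 2*b)*5 = -8*(10*L + 10*b) = -80*L - 80*b)
Y(U, x) = -2 + x + 2*U (Y(U, x) = -2 + (2*U + x) = -2 + (x + 2*U) = -2 + x + 2*U)
(f(-5, 6)⁴*66)*Y(-3, 3) = ((-80*(-5) - 80*6)⁴*66)*(-2 + 3 + 2*(-3)) = ((400 - 480)⁴*66)*(-2 + 3 - 6) = ((-80)⁴*66)*(-5) = (40960000*66)*(-5) = 2703360000*(-5) = -13516800000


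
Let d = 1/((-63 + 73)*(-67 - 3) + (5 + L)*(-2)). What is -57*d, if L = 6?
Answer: 3/38 ≈ 0.078947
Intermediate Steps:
d = -1/722 (d = 1/((-63 + 73)*(-67 - 3) + (5 + 6)*(-2)) = 1/(10*(-70) + 11*(-2)) = 1/(-700 - 22) = 1/(-722) = -1/722 ≈ -0.0013850)
-57*d = -57*(-1/722) = 3/38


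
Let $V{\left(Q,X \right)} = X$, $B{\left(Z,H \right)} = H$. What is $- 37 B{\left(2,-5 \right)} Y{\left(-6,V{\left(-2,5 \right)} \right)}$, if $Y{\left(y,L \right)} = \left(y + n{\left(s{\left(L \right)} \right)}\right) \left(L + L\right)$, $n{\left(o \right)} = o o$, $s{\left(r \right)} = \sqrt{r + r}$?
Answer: $7400$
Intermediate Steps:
$s{\left(r \right)} = \sqrt{2} \sqrt{r}$ ($s{\left(r \right)} = \sqrt{2 r} = \sqrt{2} \sqrt{r}$)
$n{\left(o \right)} = o^{2}$
$Y{\left(y,L \right)} = 2 L \left(y + 2 L\right)$ ($Y{\left(y,L \right)} = \left(y + \left(\sqrt{2} \sqrt{L}\right)^{2}\right) \left(L + L\right) = \left(y + 2 L\right) 2 L = 2 L \left(y + 2 L\right)$)
$- 37 B{\left(2,-5 \right)} Y{\left(-6,V{\left(-2,5 \right)} \right)} = \left(-37\right) \left(-5\right) 2 \cdot 5 \left(-6 + 2 \cdot 5\right) = 185 \cdot 2 \cdot 5 \left(-6 + 10\right) = 185 \cdot 2 \cdot 5 \cdot 4 = 185 \cdot 40 = 7400$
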